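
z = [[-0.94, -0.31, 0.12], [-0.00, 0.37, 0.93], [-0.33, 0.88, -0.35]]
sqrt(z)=[[0.16, -0.62, 0.77], [0.49, 0.72, 0.50], [-0.86, 0.31, 0.4]]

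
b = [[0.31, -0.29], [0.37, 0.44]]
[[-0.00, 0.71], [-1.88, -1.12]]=b@[[-2.24,-0.05], [-2.38,-2.50]]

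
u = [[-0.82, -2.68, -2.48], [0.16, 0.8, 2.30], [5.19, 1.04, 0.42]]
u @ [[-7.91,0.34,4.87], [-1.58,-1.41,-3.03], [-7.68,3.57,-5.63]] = [[29.77,-5.35,18.09], [-20.19,7.14,-14.59], [-45.92,1.80,19.76]]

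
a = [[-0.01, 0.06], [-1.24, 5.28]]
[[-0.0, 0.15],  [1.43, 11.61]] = a @[[-5.11, 4.56], [-0.93, 3.27]]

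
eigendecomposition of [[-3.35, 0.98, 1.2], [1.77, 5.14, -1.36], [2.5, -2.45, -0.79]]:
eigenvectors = [[-0.75, 0.37, -0.06], [0.22, 0.11, -0.94], [0.63, 0.92, 0.33]]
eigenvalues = [-4.65, -0.08, 5.73]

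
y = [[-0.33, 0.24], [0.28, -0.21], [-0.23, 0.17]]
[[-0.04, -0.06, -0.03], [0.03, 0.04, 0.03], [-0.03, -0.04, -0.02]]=y@ [[0.36, 0.46, 0.23], [0.33, 0.40, 0.18]]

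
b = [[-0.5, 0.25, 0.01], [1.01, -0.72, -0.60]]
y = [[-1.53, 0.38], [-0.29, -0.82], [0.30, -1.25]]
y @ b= [[1.15, -0.66, -0.24],[-0.68, 0.52, 0.49],[-1.41, 0.98, 0.75]]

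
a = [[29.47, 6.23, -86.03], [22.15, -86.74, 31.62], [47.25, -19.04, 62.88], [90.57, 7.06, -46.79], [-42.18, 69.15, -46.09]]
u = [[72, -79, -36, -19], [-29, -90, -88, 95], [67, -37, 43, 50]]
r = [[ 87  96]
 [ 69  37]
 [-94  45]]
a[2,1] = -19.04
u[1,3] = 95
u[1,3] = 95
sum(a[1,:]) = -32.97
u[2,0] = 67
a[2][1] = -19.04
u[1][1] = -90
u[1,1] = -90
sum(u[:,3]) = 126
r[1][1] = 37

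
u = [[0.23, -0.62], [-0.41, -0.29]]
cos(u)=[[0.85, -0.02],  [-0.01, 0.84]]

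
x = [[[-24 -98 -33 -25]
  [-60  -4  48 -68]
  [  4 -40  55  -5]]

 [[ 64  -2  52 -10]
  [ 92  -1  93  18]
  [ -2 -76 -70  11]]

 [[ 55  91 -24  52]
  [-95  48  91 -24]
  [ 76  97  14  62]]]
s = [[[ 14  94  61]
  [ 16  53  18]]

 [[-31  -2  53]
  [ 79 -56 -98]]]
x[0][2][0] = 4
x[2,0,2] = -24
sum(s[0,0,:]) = 169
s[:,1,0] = [16, 79]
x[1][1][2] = 93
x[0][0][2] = -33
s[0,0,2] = 61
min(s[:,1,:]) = -98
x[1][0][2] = 52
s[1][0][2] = 53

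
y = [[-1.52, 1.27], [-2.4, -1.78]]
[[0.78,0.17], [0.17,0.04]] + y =[[-0.74, 1.44], [-2.23, -1.74]]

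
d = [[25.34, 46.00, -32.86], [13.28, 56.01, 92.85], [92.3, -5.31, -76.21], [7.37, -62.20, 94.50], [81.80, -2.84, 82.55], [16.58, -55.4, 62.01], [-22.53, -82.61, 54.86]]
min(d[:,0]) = -22.53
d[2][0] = 92.3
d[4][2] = 82.55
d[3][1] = -62.2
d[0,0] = 25.34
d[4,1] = -2.84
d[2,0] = 92.3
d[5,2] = 62.01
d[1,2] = 92.85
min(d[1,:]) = 13.28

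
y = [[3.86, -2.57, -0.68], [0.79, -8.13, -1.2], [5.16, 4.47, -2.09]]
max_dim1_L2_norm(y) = 8.26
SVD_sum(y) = [[-0.26, -2.04, -0.01], [-1.03, -7.9, -0.03], [0.66, 5.05, 0.02]] + [[3.86, -0.50, -1.41], [1.98, -0.25, -0.72], [4.65, -0.6, -1.69]] + [[0.26, -0.04, 0.73], [-0.16, 0.02, -0.45], [-0.15, 0.02, -0.41]]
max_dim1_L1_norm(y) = 11.72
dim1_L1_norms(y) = [7.11, 10.12, 11.72]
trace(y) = -6.36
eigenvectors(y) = [[-0.73, 0.01, -0.11], [0.02, -0.23, -0.64], [-0.68, 0.97, 0.76]]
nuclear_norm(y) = 17.51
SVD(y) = [[0.21, -0.61, -0.77], [0.82, -0.31, 0.47], [-0.53, -0.73, 0.43]] @ diag([9.672776802611878, 6.819616101095927, 1.0162308598574927]) @ [[-0.13, -0.99, -0.0], [-0.93, 0.12, 0.34], [-0.34, 0.05, -0.94]]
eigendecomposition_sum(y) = [[3.50, -0.88, -0.25], [-0.10, 0.03, 0.01], [3.27, -0.82, -0.23]] + [[0.04, -0.06, -0.05], [-0.97, 1.46, 1.09], [4.12, -6.19, -4.60]] + [[0.31,  -1.62,  -0.39], [1.87,  -9.62,  -2.30], [-2.23,  11.48,  2.74]]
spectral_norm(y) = 9.67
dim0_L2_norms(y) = [6.49, 9.63, 2.5]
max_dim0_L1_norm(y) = 15.17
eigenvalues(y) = [3.3, -3.09, -6.56]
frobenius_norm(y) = 11.88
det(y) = 67.04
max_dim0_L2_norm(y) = 9.63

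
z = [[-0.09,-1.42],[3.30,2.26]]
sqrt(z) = [[0.8, -0.56], [1.3, 1.73]]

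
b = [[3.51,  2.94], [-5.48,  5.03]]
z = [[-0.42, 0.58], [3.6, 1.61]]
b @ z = [[9.11, 6.77],  [20.41, 4.92]]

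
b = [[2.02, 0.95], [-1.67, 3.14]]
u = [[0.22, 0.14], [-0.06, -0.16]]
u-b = [[-1.80, -0.81],  [1.61, -3.3]]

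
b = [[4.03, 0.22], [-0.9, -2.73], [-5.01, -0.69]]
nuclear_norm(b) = 9.18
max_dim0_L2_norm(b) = 6.49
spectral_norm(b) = 6.59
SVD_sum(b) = [[3.93, 0.75], [-1.37, -0.26], [-4.96, -0.95]] + [[0.1,-0.53],  [0.47,-2.47],  [-0.05,0.26]]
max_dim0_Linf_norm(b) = 5.01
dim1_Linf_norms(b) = [4.03, 2.73, 5.01]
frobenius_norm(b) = 7.08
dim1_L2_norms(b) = [4.04, 2.87, 5.06]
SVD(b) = [[-0.61, -0.21], [0.21, -0.97], [0.77, 0.1]] @ diag([6.592007680710775, 2.5833766154879845]) @ [[-0.98, -0.19], [-0.19, 0.98]]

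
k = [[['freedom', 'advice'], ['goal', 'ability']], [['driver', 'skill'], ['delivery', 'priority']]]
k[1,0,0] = 'driver'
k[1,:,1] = ['skill', 'priority']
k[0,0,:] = ['freedom', 'advice']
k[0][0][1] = 'advice'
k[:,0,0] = ['freedom', 'driver']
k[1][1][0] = 'delivery'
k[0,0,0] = 'freedom'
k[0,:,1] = ['advice', 'ability']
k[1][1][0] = 'delivery'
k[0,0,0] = 'freedom'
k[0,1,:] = ['goal', 'ability']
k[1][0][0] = 'driver'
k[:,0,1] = ['advice', 'skill']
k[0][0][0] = 'freedom'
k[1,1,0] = 'delivery'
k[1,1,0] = 'delivery'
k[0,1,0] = 'goal'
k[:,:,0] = [['freedom', 'goal'], ['driver', 'delivery']]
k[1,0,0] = 'driver'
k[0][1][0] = 'goal'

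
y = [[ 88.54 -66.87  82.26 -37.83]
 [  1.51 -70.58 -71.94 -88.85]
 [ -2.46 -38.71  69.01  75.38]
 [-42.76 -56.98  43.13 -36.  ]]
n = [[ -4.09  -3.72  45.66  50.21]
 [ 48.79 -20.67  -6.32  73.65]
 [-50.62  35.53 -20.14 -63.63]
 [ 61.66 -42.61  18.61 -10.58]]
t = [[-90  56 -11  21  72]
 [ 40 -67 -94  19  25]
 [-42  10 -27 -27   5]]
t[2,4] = 5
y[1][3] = -88.85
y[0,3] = -37.83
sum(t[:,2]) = -132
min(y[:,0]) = -42.76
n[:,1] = [-3.72, -20.67, 35.53, -42.61]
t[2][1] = 10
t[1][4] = 25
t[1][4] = 25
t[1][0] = 40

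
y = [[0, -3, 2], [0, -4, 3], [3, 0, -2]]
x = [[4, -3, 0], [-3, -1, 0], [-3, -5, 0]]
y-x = [[-4, 0, 2], [3, -3, 3], [6, 5, -2]]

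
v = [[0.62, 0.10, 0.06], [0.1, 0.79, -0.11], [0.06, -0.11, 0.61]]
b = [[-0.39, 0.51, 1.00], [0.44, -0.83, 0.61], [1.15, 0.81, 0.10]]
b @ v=[[-0.13, 0.25, 0.53], [0.23, -0.68, 0.49], [0.8, 0.74, 0.04]]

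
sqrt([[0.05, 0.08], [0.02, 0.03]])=[[0.18+0.01j, (0.28-0.03j)], [0.07-0.01j, 0.11+0.02j]]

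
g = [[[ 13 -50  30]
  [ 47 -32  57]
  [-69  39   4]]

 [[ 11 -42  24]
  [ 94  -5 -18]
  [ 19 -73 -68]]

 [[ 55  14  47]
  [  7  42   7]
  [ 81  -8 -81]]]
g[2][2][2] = -81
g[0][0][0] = 13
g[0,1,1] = -32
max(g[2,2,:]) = 81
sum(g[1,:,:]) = -58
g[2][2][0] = 81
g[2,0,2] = 47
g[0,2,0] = -69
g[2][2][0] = 81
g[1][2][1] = -73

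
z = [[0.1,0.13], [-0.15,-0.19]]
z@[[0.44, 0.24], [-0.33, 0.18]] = [[0.00, 0.05],  [-0.0, -0.07]]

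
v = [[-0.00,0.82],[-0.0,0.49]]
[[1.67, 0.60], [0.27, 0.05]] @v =[[0.0, 1.66], [0.0, 0.25]]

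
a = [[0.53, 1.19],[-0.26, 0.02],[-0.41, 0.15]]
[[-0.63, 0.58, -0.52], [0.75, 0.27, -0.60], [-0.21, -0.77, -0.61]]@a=[[-0.27, -0.82], [0.57, 0.81], [0.34, -0.36]]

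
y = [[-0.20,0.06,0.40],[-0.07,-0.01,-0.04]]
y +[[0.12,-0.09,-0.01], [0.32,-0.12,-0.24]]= [[-0.08, -0.03, 0.39], [0.25, -0.13, -0.28]]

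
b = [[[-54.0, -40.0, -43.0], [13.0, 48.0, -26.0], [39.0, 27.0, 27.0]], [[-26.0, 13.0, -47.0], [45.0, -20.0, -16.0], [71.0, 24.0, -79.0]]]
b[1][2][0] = 71.0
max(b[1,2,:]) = 71.0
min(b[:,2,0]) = 39.0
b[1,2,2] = -79.0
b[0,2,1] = 27.0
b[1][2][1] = 24.0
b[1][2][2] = -79.0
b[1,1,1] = -20.0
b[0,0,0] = -54.0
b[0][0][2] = -43.0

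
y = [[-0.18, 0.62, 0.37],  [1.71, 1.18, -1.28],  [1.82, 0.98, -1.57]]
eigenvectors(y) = [[-0.38, 0.44, 0.7], [0.54, 0.72, -0.27], [0.75, 0.53, 0.67]]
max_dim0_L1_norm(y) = 3.71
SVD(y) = [[-0.02, -0.95, 0.30], [0.68, -0.23, -0.69], [0.73, 0.19, 0.66]] @ diag([3.5555591751371027, 0.7753760710127875, 0.055595868543806506]) @ [[0.7, 0.42, -0.57], [0.16, -0.88, -0.46], [-0.69, 0.23, -0.68]]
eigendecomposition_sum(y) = [[-0.64, -0.08, 0.64], [0.91, 0.11, -0.91], [1.26, 0.15, -1.25]] + [[0.48,  0.66,  -0.23], [0.79,  1.08,  -0.38], [0.58,  0.79,  -0.28]] + [[-0.02, 0.04, -0.04], [0.01, -0.01, 0.01], [-0.02, 0.04, -0.03]]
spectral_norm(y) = 3.56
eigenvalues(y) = [-1.79, 1.28, -0.07]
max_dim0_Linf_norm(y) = 1.82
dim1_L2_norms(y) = [0.74, 2.44, 2.6]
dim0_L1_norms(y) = [3.71, 2.78, 3.22]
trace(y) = -0.57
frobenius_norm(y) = 3.64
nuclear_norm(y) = 4.39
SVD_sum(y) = [[-0.05, -0.03, 0.04], [1.71, 1.03, -1.39], [1.82, 1.1, -1.48]] + [[-0.12, 0.65, 0.34], [-0.03, 0.16, 0.08], [0.02, -0.13, -0.07]] + [[-0.01, 0.00, -0.01], [0.03, -0.01, 0.03], [-0.03, 0.01, -0.02]]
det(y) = 0.15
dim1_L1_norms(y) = [1.17, 4.17, 4.37]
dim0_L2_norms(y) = [2.5, 1.65, 2.06]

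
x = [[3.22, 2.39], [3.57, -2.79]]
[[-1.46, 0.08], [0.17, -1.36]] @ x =[[-4.42, -3.71],[-4.31, 4.2]]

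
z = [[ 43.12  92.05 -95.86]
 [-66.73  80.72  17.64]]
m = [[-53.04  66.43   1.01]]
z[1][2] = 17.64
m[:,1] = [66.43]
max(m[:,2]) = 1.01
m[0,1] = 66.43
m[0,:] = [-53.04, 66.43, 1.01]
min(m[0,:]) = -53.04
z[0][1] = 92.05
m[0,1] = 66.43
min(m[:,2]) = 1.01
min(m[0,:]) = -53.04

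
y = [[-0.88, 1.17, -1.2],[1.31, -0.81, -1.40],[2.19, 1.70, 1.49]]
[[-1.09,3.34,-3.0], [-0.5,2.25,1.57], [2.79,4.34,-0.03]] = y @ [[0.57, 1.36, 0.8], [0.26, 2.22, -1.47], [0.74, -1.62, 0.48]]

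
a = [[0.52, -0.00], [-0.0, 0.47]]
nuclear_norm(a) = 0.99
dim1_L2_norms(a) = [0.52, 0.47]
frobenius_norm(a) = 0.70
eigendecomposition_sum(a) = [[0.52, 0.00], [0.0, 0.00]] + [[0.00,0.00], [0.0,0.47]]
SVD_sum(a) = [[0.52, 0.00], [0.00, 0.0]] + [[0.00, 0.0],[0.00, 0.47]]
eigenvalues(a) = [0.52, 0.47]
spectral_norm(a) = 0.52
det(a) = 0.24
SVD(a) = [[1.00, 0.00], [0.00, 1.0]] @ diag([0.52, 0.47]) @ [[1.0, 0.00], [0.0, 1.00]]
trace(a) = 0.99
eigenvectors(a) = [[1.00, 0.0], [0.00, 1.0]]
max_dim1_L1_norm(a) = 0.52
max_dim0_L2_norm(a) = 0.52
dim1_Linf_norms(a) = [0.52, 0.47]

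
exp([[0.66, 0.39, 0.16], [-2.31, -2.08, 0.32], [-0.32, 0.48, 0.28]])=[[1.46, 0.25, 0.28], [-1.37, -0.03, -0.0], [-0.89, 0.16, 1.3]]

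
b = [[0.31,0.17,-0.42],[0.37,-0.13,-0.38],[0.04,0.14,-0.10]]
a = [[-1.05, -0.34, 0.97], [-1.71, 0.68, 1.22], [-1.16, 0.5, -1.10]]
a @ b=[[-0.41, 0.0, 0.47], [-0.23, -0.21, 0.34], [-0.22, -0.42, 0.41]]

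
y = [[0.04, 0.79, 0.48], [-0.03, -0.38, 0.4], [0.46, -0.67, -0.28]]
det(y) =0.247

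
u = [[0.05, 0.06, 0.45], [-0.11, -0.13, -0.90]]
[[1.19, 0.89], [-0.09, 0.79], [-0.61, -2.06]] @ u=[[-0.04,-0.04,-0.27], [-0.09,-0.11,-0.75], [0.20,0.23,1.58]]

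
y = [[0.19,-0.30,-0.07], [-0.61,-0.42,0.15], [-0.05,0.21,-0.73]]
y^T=[[0.19, -0.61, -0.05], [-0.30, -0.42, 0.21], [-0.07, 0.15, -0.73]]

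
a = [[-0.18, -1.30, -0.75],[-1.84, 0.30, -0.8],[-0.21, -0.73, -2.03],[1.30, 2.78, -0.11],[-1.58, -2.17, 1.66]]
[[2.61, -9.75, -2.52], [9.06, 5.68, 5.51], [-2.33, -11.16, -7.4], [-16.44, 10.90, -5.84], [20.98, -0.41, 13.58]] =a @ [[-6.59, -3.78, -4.71],[-2.72, 5.84, 0.26],[2.81, 3.79, 4.04]]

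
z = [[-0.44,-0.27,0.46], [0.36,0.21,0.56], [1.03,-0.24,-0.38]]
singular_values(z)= [1.25, 0.71, 0.4]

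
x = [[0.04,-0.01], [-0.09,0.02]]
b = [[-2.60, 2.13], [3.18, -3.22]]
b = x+[[-2.64, 2.14],[3.27, -3.24]]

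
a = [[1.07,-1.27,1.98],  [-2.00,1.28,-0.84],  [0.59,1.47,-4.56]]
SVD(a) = [[-0.44, 0.37, 0.82], [0.27, -0.82, 0.51], [0.86, 0.44, 0.26]] @ diag([5.474503936297081, 2.520833649612086, 0.002088648167582341]) @ [[-0.09, 0.39, -0.91], [0.91, -0.34, -0.24], [0.41, 0.85, 0.33]]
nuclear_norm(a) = 8.00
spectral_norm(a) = 5.47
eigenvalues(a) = [2.5, 0.0, -4.72]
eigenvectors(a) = [[-0.56, 0.41, -0.32], [0.82, 0.85, 0.03], [0.12, 0.33, 0.95]]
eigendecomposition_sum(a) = [[1.37, -0.84, 0.48], [-2.03, 1.24, -0.72], [-0.31, 0.19, -0.11]] + [[0.0, 0.00, 0.00], [0.00, 0.00, 0.0], [0.0, 0.0, 0.00]] + [[-0.30,-0.43,1.5], [0.03,0.04,-0.12], [0.9,1.28,-4.45]]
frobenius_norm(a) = 6.03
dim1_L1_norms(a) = [4.32, 4.12, 6.62]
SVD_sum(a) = [[0.22, -0.95, 2.2], [-0.13, 0.57, -1.33], [-0.43, 1.85, -4.29]] + [[0.85,  -0.32,  -0.22], [-1.87,  0.71,  0.49], [1.02,  -0.38,  -0.27]] + [[0.00, 0.0, 0.0], [0.0, 0.00, 0.00], [0.0, 0.0, 0.0]]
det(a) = -0.03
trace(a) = -2.21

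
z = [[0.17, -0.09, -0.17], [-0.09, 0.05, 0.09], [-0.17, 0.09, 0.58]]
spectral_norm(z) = 0.66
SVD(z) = [[-0.35, 0.81, 0.47],[0.19, -0.44, 0.88],[0.92, 0.40, 0.00]] @ diag([0.6631488266532327, 0.1350195499330042, 0.0018316234137632477]) @ [[-0.35, 0.19, 0.92], [0.81, -0.44, 0.4], [0.47, 0.88, 0.00]]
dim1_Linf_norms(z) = [0.17, 0.09, 0.58]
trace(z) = 0.80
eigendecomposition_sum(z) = [[0.08, -0.04, -0.21],[-0.04, 0.02, 0.11],[-0.21, 0.11, 0.56]] + [[0.09,-0.05,0.04], [-0.05,0.03,-0.02], [0.04,-0.02,0.02]] + [[0.00, 0.0, 0.00], [0.00, 0.00, 0.00], [0.00, 0.0, 0.00]]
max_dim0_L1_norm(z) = 0.84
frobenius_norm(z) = 0.68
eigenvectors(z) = [[-0.35, 0.81, -0.47], [0.19, -0.44, -0.88], [0.92, 0.4, -0.00]]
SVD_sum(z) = [[0.08,  -0.04,  -0.21], [-0.04,  0.02,  0.11], [-0.21,  0.11,  0.56]] + [[0.09, -0.05, 0.04], [-0.05, 0.03, -0.02], [0.04, -0.02, 0.02]] + [[0.00, 0.0, 0.0], [0.0, 0.0, 0.0], [0.00, 0.00, 0.0]]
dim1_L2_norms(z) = [0.26, 0.14, 0.61]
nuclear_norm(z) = 0.80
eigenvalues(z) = [0.66, 0.14, 0.0]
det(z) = 0.00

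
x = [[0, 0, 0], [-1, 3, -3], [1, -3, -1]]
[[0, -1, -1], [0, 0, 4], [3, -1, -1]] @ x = [[0, 0, 4], [4, -12, -4], [0, 0, 4]]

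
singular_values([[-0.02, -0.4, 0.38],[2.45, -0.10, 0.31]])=[2.47, 0.55]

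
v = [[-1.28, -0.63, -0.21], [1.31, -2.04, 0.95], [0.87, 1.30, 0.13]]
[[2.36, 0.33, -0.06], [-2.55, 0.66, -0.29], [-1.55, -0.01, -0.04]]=v@[[-1.88,-0.79,0.23],[0.06,0.28,-0.1],[0.04,2.39,-0.84]]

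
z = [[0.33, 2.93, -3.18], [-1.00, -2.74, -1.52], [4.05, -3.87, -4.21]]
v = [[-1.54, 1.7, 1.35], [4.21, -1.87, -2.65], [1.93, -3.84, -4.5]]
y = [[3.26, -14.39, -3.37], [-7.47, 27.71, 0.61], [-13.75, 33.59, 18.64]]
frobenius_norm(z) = 8.87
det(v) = 9.27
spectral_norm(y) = 50.94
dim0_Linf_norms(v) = [4.21, 3.84, 4.5]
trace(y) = 49.61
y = v @ z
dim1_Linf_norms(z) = [3.18, 2.74, 4.21]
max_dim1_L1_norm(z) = 12.13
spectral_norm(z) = 7.29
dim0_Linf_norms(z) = [4.05, 3.87, 4.21]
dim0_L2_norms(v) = [4.88, 4.6, 5.39]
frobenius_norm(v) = 8.61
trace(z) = -6.62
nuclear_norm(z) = 14.10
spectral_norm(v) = 8.25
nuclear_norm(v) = 11.12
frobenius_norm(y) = 52.13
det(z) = -76.10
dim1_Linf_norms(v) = [1.7, 4.21, 4.5]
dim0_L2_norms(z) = [4.18, 5.57, 5.49]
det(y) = -704.36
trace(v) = -7.91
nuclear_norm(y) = 63.22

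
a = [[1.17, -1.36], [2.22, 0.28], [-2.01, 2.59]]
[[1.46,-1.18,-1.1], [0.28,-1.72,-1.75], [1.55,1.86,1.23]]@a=[[1.3, -5.16], [0.03, -5.39], [3.47, 1.6]]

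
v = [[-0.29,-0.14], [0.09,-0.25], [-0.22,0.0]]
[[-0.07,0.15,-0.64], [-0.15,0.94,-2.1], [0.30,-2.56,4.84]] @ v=[[0.17,  -0.03],  [0.59,  -0.21],  [-1.38,  0.60]]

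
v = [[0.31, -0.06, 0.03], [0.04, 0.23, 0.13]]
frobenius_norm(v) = 0.41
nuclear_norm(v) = 0.58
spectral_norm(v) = 0.32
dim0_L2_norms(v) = [0.31, 0.24, 0.13]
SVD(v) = [[-1.00, -0.08], [-0.08, 1.00]] @ diag([0.31750983406146244, 0.26680986727305006]) @ [[-0.98, 0.13, -0.13], [0.05, 0.88, 0.48]]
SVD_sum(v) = [[0.31, -0.04, 0.04], [0.03, -0.0, 0.00]] + [[-0.00, -0.02, -0.01],[0.01, 0.23, 0.13]]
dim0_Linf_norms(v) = [0.31, 0.23, 0.13]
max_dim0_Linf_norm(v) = 0.31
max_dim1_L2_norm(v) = 0.32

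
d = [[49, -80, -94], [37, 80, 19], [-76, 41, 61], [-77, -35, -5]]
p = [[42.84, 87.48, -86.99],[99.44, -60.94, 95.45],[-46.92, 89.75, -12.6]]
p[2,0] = -46.92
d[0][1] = -80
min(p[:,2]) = -86.99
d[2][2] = 61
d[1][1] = 80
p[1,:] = [99.44, -60.94, 95.45]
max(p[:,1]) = 89.75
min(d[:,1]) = -80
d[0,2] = -94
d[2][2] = 61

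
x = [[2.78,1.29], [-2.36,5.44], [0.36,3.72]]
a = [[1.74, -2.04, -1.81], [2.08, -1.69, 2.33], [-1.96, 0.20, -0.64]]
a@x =[[9.0,-15.59], [10.61,2.16], [-6.15,-3.82]]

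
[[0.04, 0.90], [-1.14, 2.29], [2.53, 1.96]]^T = [[0.04,-1.14,2.53], [0.90,2.29,1.96]]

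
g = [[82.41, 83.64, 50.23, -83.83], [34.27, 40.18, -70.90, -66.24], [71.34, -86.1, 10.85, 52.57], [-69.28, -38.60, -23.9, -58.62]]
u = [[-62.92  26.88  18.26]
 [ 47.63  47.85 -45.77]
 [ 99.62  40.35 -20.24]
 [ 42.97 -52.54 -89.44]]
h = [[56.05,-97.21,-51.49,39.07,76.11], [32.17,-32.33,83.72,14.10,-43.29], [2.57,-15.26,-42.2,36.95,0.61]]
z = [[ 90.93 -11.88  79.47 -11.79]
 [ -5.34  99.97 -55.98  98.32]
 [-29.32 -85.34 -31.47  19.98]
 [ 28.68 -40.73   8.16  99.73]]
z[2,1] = -85.34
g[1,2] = -70.9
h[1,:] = [32.17, -32.33, 83.72, 14.1, -43.29]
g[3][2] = -23.9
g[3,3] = -58.62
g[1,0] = 34.27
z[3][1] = -40.73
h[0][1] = -97.21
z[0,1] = -11.88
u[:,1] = [26.88, 47.85, 40.35, -52.54]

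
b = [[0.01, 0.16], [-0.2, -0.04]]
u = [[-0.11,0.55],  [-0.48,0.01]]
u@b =[[-0.11, -0.04],[-0.01, -0.08]]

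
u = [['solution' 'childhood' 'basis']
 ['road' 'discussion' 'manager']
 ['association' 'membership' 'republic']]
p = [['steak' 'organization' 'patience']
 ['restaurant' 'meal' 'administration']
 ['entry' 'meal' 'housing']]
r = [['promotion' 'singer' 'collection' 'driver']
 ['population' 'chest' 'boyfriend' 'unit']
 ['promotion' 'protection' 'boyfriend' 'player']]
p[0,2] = 'patience'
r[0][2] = 'collection'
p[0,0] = 'steak'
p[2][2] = 'housing'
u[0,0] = 'solution'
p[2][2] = 'housing'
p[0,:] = ['steak', 'organization', 'patience']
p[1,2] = 'administration'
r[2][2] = 'boyfriend'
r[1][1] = 'chest'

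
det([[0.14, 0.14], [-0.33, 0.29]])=0.087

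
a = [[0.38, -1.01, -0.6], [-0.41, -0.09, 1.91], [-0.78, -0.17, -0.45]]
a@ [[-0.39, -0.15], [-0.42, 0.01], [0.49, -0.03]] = [[-0.02, -0.05], [1.13, 0.0], [0.16, 0.13]]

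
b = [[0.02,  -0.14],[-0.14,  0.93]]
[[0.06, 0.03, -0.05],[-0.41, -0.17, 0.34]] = b @ [[0.10, 0.04, -0.08], [-0.43, -0.18, 0.35]]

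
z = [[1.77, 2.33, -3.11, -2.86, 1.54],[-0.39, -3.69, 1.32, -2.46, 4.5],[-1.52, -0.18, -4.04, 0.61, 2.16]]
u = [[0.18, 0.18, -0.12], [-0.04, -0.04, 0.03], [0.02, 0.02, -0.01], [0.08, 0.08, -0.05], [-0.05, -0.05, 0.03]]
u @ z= [[0.43, -0.22, 0.16, -1.03, 0.83], [-0.1, 0.05, -0.05, 0.23, -0.18], [0.04, -0.03, 0.00, -0.11, 0.1], [0.19, -0.1, 0.06, -0.46, 0.38], [-0.11, 0.06, -0.03, 0.28, -0.24]]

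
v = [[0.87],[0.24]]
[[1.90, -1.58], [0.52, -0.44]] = v @ [[2.18, -1.82]]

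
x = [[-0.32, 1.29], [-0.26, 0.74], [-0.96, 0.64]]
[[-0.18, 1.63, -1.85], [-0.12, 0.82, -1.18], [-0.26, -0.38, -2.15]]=x@[[0.21, 1.48, 1.54], [-0.09, 1.63, -1.05]]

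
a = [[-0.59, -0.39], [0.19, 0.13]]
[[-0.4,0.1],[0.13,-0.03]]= a@[[0.45, -0.11], [0.34, -0.1]]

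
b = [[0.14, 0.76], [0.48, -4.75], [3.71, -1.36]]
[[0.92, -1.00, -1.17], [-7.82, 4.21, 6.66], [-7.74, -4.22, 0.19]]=b @ [[-1.54, -1.52, -0.48],  [1.49, -1.04, -1.45]]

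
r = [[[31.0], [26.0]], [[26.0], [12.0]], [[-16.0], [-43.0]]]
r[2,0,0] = -16.0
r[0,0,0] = 31.0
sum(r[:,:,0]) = 36.0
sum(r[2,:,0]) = -59.0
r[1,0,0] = 26.0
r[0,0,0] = 31.0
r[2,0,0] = -16.0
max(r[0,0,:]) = 31.0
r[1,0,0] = 26.0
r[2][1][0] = -43.0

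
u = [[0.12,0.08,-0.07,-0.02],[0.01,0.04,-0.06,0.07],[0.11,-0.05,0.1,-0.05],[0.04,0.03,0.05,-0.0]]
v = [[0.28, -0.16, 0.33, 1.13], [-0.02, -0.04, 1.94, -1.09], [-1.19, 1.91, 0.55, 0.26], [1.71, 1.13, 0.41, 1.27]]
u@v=[[0.08, -0.18, 0.15, 0.00], [0.19, -0.04, 0.08, 0.04], [-0.17, 0.12, -0.03, 0.14], [-0.05, 0.09, 0.1, 0.03]]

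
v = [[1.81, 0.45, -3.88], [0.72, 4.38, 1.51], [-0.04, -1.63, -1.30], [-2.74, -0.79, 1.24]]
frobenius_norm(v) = 7.38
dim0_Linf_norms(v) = [2.74, 4.38, 3.88]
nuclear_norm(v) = 11.68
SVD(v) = [[-0.55, 0.62, 0.53], [0.72, 0.55, 0.24], [-0.38, -0.11, 0.05], [0.17, -0.55, 0.82]] @ diag([5.285492016411593, 4.951092466494598, 1.443591885773034]) @ [[-0.18, 0.64, 0.75], [0.61, 0.66, -0.43], [-0.77, 0.38, -0.51]]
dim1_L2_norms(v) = [4.3, 4.69, 2.09, 3.11]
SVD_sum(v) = [[0.52, -1.88, -2.18], [-0.67, 2.45, 2.84], [0.36, -1.29, -1.5], [-0.16, 0.58, 0.67]] + [[1.88, 2.04, -1.31], [1.66, 1.80, -1.16], [-0.34, -0.37, 0.24], [-1.67, -1.82, 1.17]] + [[-0.58, 0.29, -0.39], [-0.26, 0.13, -0.18], [-0.06, 0.03, -0.04], [-0.91, 0.45, -0.60]]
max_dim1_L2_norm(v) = 4.69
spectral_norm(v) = 5.29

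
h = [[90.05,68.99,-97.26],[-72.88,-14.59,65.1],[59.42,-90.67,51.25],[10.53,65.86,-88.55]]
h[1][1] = -14.59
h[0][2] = -97.26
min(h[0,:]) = -97.26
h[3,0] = 10.53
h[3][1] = 65.86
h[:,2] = [-97.26, 65.1, 51.25, -88.55]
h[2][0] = 59.42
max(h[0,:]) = 90.05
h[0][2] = -97.26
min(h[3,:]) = -88.55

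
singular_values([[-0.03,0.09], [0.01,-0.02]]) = [0.1, 0.0]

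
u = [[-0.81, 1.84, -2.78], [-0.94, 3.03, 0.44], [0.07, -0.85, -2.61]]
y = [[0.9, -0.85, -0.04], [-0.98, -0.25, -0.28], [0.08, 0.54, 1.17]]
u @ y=[[-2.75, -1.27, -3.74],  [-3.78, 0.28, -0.30],  [0.69, -1.26, -2.82]]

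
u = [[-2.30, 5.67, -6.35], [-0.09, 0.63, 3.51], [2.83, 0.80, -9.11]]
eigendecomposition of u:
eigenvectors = [[(-0.84+0j), -0.84-0.00j, (0.66+0j)], [(0.2-0.09j), (0.2+0.09j), (0.72+0j)], [(-0.34+0.37j), (-0.34-0.37j), (0.23+0j)]]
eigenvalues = [(-6.22+3.38j), (-6.22-3.38j), (1.66+0j)]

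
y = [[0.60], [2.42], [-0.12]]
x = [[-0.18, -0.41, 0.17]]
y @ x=[[-0.11, -0.25, 0.1], [-0.44, -0.99, 0.41], [0.02, 0.05, -0.02]]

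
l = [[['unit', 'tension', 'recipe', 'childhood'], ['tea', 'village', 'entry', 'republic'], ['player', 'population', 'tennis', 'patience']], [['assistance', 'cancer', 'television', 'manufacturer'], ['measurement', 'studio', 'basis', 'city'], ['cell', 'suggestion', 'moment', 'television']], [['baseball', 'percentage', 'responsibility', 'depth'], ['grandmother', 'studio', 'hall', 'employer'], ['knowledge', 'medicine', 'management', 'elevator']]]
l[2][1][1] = 'studio'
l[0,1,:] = ['tea', 'village', 'entry', 'republic']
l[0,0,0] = 'unit'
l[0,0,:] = ['unit', 'tension', 'recipe', 'childhood']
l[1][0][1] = 'cancer'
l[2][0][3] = 'depth'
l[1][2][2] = 'moment'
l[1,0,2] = 'television'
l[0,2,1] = 'population'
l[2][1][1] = 'studio'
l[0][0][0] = 'unit'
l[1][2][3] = 'television'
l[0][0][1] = 'tension'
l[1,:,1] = ['cancer', 'studio', 'suggestion']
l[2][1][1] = 'studio'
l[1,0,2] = 'television'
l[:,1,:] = [['tea', 'village', 'entry', 'republic'], ['measurement', 'studio', 'basis', 'city'], ['grandmother', 'studio', 'hall', 'employer']]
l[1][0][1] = 'cancer'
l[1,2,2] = 'moment'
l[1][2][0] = 'cell'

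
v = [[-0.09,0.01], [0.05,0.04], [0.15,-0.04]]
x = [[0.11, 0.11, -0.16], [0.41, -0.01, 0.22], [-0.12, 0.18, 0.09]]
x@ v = [[-0.03, 0.01], [-0.00, -0.01], [0.03, 0.0]]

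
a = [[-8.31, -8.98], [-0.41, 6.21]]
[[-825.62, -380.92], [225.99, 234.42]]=a @ [[56.03, 4.71], [40.09, 38.06]]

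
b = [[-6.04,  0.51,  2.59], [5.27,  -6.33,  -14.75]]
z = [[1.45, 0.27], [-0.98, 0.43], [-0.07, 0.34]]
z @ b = [[-7.34, -0.97, -0.23],[8.19, -3.22, -8.88],[2.21, -2.19, -5.20]]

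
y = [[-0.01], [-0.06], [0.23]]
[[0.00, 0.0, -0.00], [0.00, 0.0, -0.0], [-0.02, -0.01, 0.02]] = y @[[-0.07, -0.03, 0.08]]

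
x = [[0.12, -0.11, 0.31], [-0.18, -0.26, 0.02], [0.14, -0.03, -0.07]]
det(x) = 0.016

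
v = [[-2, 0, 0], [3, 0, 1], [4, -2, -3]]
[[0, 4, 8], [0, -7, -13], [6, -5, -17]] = v @[[0, -2, -4], [-3, 0, 2], [0, -1, -1]]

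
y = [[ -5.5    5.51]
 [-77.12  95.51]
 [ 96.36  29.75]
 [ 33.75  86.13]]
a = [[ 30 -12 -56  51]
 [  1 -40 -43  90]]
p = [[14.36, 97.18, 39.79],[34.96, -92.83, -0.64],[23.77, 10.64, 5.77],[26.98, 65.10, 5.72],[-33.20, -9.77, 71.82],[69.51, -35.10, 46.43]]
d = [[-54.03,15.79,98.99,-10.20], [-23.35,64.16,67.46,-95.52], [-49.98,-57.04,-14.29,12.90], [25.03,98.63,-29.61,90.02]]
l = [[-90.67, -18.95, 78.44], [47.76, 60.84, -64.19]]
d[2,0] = -49.98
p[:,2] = [39.79, -0.64, 5.77, 5.72, 71.82, 46.43]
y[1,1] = 95.51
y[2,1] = 29.75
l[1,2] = -64.19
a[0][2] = -56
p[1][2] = -0.64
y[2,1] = 29.75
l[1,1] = 60.84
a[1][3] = 90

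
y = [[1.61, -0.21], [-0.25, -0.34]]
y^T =[[1.61,  -0.25],  [-0.21,  -0.34]]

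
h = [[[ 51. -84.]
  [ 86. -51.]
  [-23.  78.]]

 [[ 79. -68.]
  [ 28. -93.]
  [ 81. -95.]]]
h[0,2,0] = -23.0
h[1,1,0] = 28.0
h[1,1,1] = -93.0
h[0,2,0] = -23.0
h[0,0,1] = -84.0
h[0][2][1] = 78.0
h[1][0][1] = -68.0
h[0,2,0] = -23.0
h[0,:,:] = [[51.0, -84.0], [86.0, -51.0], [-23.0, 78.0]]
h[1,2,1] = -95.0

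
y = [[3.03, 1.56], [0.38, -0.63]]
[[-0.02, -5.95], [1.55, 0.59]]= y @ [[0.96, -1.13], [-1.88, -1.62]]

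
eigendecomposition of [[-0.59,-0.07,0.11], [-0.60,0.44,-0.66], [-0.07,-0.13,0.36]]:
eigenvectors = [[0.82, 0.02, 0.08],  [0.55, -0.89, -0.94],  [0.13, -0.46, 0.33]]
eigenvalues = [-0.62, 0.11, 0.72]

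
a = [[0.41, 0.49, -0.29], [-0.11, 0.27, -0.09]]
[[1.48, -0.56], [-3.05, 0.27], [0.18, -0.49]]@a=[[0.67, 0.57, -0.38], [-1.28, -1.42, 0.86], [0.13, -0.04, -0.01]]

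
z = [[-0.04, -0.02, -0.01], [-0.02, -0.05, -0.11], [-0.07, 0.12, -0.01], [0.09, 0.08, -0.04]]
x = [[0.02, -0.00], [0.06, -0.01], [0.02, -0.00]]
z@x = [[-0.00,0.00], [-0.01,0.0], [0.01,-0.0], [0.01,-0.0]]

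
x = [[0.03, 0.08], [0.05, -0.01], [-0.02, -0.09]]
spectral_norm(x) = 0.13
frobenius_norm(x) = 0.14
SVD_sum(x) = [[0.03, 0.08],[0.0, 0.01],[-0.03, -0.09]] + [[0.0, -0.0], [0.05, -0.02], [0.01, -0.00]]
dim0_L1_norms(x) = [0.1, 0.18]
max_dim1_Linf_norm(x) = 0.09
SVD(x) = [[0.68, 0.1], [0.04, 0.98], [-0.73, 0.15]] @ diag([0.12548303128160898, 0.05151707348422213]) @ [[0.3, 0.96], [0.96, -0.3]]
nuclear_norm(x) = 0.18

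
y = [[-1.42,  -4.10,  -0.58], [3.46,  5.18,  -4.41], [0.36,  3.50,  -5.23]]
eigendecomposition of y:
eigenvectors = [[0.40-0.53j,0.40+0.53j,(0.5+0j)], [(-0.68+0j),(-0.68-0j),0.21+0.00j], [(-0.28+0.12j),-0.28-0.12j,(0.84+0j)]]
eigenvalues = [(1.33+3.47j), (1.33-3.47j), (-4.13+0j)]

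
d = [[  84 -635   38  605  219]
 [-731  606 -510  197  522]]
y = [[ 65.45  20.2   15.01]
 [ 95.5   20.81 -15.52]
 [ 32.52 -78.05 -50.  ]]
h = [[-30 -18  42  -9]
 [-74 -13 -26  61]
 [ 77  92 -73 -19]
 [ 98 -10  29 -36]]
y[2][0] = 32.52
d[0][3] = 605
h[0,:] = [-30, -18, 42, -9]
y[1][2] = -15.52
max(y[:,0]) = 95.5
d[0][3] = 605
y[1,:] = [95.5, 20.81, -15.52]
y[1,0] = 95.5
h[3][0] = 98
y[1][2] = -15.52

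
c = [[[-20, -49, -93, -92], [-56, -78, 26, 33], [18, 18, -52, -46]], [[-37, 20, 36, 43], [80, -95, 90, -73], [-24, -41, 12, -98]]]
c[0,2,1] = 18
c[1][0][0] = -37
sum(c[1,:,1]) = -116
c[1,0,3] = 43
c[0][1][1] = -78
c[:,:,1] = [[-49, -78, 18], [20, -95, -41]]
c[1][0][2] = 36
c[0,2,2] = -52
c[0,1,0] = -56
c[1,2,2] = 12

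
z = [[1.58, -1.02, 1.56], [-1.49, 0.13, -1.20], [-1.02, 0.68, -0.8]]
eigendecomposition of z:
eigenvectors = [[-0.58, -0.68, -0.65], [-0.76, 0.42, 0.38], [0.29, 0.6, 0.65]]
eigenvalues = [-0.54, 0.84, 0.62]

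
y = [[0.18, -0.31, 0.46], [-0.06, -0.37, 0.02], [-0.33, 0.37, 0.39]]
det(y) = -0.10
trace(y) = 0.20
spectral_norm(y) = 0.67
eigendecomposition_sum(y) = [[0.10+0.22j, (-0.02-0.18j), (0.22-0.17j)], [(-0.02-0.01j), (0.01+0.01j), (-0+0.02j)], [(-0.17+0.14j), (0.15-0.06j), 0.20+0.15j]] + [[0.10-0.22j, -0.02+0.18j, 0.22+0.17j], [(-0.02+0.01j), 0.01-0.01j, -0.00-0.02j], [(-0.17-0.14j), (0.15+0.06j), (0.2-0.15j)]] + [[(-0.02-0j), -0.26+0.00j, 0.02-0.00j], [-0.03-0.00j, (-0.39+0j), 0.02-0.00j], [0j, (0.07-0j), -0.00+0.00j]]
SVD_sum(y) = [[0.12, -0.23, -0.05], [0.13, -0.25, -0.06], [-0.26, 0.47, 0.11]] + [[-0.02, -0.12, 0.50], [-0.00, -0.03, 0.11], [-0.01, -0.07, 0.29]] + [[0.08, 0.04, 0.01], [-0.19, -0.1, -0.03], [-0.06, -0.03, -0.01]]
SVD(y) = [[-0.39, 0.85, -0.36], [-0.43, 0.18, 0.89], [0.81, 0.50, 0.29]] @ diag([0.6728281284494818, 0.6061378905450163, 0.24248539587530846]) @ [[-0.47, 0.86, 0.19], [-0.04, -0.24, 0.97], [-0.88, -0.44, -0.14]]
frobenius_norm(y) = 0.94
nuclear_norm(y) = 1.52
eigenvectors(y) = [[(0.74+0j), 0.74-0.00j, -0.55+0.00j], [-0.04+0.04j, -0.04-0.04j, -0.82+0.00j], [0.18+0.64j, 0.18-0.64j, 0.15+0.00j]]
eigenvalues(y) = [(0.31+0.38j), (0.31-0.38j), (-0.41+0j)]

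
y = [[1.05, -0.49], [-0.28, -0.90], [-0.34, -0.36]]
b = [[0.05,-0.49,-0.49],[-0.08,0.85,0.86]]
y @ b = [[0.09, -0.93, -0.94], [0.06, -0.63, -0.64], [0.01, -0.14, -0.14]]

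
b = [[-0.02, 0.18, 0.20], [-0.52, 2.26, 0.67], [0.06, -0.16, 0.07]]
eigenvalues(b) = [2.17, -0.01, 0.15]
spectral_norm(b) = 2.43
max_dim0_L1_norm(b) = 2.6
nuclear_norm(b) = 2.62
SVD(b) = [[-0.09, 0.77, -0.63], [-0.99, -0.04, 0.11], [0.06, 0.63, 0.77]] @ diag([2.4289131916145332, 0.1848265674545583, 0.004455060478833357]) @ [[0.21,-0.94,-0.28], [0.22,-0.23,0.95], [0.95,0.27,-0.16]]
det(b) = -0.00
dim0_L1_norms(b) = [0.6, 2.6, 0.94]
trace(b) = 2.31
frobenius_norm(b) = 2.44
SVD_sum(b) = [[-0.05, 0.21, 0.06], [-0.52, 2.26, 0.68], [0.03, -0.13, -0.04]] + [[0.03, -0.03, 0.14], [-0.0, 0.00, -0.01], [0.03, -0.03, 0.11]] + [[-0.00, -0.0, 0.00], [0.00, 0.0, -0.00], [0.00, 0.00, -0.00]]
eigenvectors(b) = [[-0.07, -0.95, 0.76], [-0.99, -0.27, -0.02], [0.07, 0.18, 0.65]]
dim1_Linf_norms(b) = [0.2, 2.26, 0.16]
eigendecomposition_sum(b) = [[-0.04, 0.17, 0.05], [-0.52, 2.26, 0.67], [0.04, -0.17, -0.05]] + [[-0.01, 0.00, 0.01], [-0.00, 0.0, 0.00], [0.0, -0.00, -0.00]] + [[0.02, 0.01, 0.14], [-0.00, -0.00, -0.00], [0.02, 0.01, 0.12]]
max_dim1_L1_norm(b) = 3.45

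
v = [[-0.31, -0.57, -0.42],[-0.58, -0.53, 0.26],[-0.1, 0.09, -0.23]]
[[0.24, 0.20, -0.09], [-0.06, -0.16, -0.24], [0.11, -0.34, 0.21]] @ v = [[-0.18, -0.25, -0.03], [0.14, 0.10, 0.04], [0.14, 0.14, -0.18]]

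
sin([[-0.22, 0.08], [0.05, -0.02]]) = [[-0.22, 0.08], [0.05, -0.02]]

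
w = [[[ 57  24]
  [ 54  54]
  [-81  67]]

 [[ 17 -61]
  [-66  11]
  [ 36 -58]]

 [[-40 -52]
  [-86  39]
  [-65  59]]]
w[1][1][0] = -66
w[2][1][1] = 39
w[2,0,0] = -40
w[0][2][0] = -81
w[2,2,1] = 59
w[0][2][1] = 67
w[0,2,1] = 67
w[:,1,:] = [[54, 54], [-66, 11], [-86, 39]]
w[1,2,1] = -58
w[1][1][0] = -66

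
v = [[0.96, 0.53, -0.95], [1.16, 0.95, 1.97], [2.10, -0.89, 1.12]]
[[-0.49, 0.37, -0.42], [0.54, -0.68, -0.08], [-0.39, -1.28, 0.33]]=v@[[-0.28, -0.23, -0.08], [0.20, 0.39, -0.34], [0.34, -0.40, 0.17]]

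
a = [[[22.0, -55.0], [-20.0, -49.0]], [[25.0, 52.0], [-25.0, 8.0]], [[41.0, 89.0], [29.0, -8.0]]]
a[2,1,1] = -8.0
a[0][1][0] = -20.0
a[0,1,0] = -20.0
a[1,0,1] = 52.0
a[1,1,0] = -25.0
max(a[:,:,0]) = 41.0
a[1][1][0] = -25.0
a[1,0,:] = [25.0, 52.0]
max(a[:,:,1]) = 89.0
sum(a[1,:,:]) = 60.0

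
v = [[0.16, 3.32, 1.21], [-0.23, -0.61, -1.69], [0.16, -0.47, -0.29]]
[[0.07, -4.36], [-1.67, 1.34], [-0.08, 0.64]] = v @ [[0.34, -0.11], [-0.39, -1.18], [1.08, -0.35]]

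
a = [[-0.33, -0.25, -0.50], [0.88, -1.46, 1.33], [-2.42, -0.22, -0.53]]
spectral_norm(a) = 2.87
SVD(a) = [[-0.16,-0.07,-0.98], [0.58,-0.81,-0.03], [-0.8,-0.58,0.17]] @ diag([2.8730293704717016, 1.6792405770559067, 0.45590933394252897]) @ [[0.87,-0.22,0.44], [0.43,0.79,-0.44], [-0.25,0.57,0.78]]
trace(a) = -2.32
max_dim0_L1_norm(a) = 3.63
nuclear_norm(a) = 5.01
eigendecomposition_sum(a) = [[0.39+0.00j, (-0.03-0j), (-0.18+0j)], [(-0.27+0j), 0.02+0.00j, 0.12-0.00j], [-0.70+0.00j, (0.05+0j), 0.33-0.00j]] + [[(-0.36+0.18j), -0.11-0.15j, -0.16+0.16j],[0.57+1.76j, (-0.74+0.41j), 0.60+0.83j],[-0.86+0.14j, -0.13-0.37j, -0.43+0.22j]] + [[(-0.36-0.18j), (-0.11+0.15j), -0.16-0.16j], [(0.57-1.76j), -0.74-0.41j, 0.60-0.83j], [-0.86-0.14j, (-0.13+0.37j), -0.43-0.22j]]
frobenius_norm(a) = 3.36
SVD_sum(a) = [[-0.39,0.1,-0.20],[1.46,-0.37,0.75],[-1.98,0.51,-1.02]] + [[-0.05,-0.10,0.05], [-0.58,-1.08,0.59], [-0.42,-0.77,0.43]] + [[0.11, -0.26, -0.35], [0.00, -0.01, -0.01], [-0.02, 0.04, 0.06]]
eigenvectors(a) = [[(-0.46+0j), 0.03+0.19j, (0.03-0.19j)], [0.32+0.00j, (0.89+0j), 0.89-0.00j], [(0.83+0j), -0.07+0.41j, -0.07-0.41j]]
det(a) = 2.20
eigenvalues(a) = [(0.74+0j), (-1.53+0.81j), (-1.53-0.81j)]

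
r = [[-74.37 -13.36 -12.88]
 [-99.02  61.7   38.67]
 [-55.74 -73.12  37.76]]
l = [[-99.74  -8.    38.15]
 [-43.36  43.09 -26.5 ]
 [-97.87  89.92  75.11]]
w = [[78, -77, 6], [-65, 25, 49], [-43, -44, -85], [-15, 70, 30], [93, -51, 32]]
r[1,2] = 38.67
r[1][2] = 38.67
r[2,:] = [-55.74, -73.12, 37.76]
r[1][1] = 61.7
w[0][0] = 78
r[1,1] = 61.7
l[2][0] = -97.87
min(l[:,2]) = -26.5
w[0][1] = -77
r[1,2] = 38.67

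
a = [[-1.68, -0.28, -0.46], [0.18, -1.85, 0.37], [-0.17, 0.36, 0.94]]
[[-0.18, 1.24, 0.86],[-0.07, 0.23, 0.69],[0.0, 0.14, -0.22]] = a@[[0.1, -0.73, -0.40], [0.05, -0.18, -0.44], [0.00, 0.09, -0.14]]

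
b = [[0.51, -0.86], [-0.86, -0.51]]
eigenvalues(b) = [1.0, -1.0]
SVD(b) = [[-0.51, 0.86],  [0.86, 0.51]] @ diag([0.9998499887483121, 0.9998499887483121]) @ [[-1.00,-0.00],[-0.0,-1.00]]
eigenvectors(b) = [[0.87,0.49],[-0.49,0.87]]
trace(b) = 0.00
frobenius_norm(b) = 1.41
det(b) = -1.00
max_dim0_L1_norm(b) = 1.37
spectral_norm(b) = 1.00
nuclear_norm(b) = 2.00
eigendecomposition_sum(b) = [[0.75, -0.43], [-0.43, 0.24]] + [[-0.24,-0.43], [-0.43,-0.75]]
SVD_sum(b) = [[0.51, 0.0],[-0.86, 0.00]] + [[0.00,-0.86], [0.0,-0.51]]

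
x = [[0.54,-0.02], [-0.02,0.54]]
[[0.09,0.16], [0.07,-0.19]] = x @ [[0.17,0.28], [0.13,-0.35]]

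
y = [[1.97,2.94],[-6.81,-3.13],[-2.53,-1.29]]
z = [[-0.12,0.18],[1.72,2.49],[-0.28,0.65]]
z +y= [[1.85, 3.12], [-5.09, -0.64], [-2.81, -0.64]]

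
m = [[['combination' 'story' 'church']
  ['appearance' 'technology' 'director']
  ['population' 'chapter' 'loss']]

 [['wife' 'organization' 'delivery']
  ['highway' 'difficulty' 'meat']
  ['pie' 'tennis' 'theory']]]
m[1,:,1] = ['organization', 'difficulty', 'tennis']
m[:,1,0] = ['appearance', 'highway']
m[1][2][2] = 'theory'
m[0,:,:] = [['combination', 'story', 'church'], ['appearance', 'technology', 'director'], ['population', 'chapter', 'loss']]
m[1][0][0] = 'wife'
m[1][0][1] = 'organization'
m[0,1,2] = 'director'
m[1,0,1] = 'organization'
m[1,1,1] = 'difficulty'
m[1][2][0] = 'pie'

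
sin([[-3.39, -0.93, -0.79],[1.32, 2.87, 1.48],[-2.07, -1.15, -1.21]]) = [[0.36, -0.02, 0.11], [-0.18, 0.82, 0.46], [0.54, -0.23, -0.45]]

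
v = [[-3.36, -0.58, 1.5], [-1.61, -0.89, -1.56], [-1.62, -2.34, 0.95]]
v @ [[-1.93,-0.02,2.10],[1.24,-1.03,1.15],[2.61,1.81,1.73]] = [[9.68,3.38,-5.13],  [-2.07,-1.87,-7.1],  [2.70,4.16,-4.45]]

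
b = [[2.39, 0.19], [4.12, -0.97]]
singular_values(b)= [4.82, 0.64]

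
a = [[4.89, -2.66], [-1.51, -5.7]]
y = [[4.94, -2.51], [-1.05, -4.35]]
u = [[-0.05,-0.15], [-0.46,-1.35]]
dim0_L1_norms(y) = [5.99, 6.86]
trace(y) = 0.59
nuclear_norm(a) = 11.38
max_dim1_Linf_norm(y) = 4.94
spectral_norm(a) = 6.39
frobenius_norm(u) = 1.43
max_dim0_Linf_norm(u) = 1.35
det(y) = -24.12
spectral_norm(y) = 5.76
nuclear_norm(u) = 1.44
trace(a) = -0.81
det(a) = -31.89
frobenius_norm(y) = 7.12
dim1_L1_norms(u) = [0.2, 1.81]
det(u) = -0.00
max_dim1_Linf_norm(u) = 1.35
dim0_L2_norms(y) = [5.05, 5.02]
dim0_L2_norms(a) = [5.12, 6.29]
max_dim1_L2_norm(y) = 5.54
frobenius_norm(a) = 8.11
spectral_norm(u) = 1.43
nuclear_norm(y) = 9.95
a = u + y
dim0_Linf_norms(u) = [0.46, 1.35]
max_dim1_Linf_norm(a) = 5.7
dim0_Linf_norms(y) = [4.94, 4.35]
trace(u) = -1.40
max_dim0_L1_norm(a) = 8.36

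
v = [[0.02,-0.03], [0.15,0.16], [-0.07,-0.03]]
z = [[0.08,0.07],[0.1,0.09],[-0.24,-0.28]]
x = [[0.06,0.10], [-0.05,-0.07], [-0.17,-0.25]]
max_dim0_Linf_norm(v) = 0.16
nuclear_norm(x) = 0.34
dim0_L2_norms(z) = [0.27, 0.3]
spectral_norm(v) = 0.23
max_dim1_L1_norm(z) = 0.52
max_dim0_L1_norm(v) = 0.24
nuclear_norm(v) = 0.28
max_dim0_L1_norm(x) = 0.42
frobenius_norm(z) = 0.41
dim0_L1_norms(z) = [0.42, 0.44]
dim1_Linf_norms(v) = [0.03, 0.16, 0.07]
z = x + v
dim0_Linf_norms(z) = [0.24, 0.28]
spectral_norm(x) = 0.34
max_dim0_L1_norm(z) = 0.44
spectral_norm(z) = 0.41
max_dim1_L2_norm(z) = 0.37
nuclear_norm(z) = 0.43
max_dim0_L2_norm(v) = 0.17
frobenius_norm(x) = 0.34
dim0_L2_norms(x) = [0.19, 0.28]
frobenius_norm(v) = 0.23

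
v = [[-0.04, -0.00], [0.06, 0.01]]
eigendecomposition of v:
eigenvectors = [[0.00,0.64], [1.00,-0.77]]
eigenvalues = [0.01, -0.04]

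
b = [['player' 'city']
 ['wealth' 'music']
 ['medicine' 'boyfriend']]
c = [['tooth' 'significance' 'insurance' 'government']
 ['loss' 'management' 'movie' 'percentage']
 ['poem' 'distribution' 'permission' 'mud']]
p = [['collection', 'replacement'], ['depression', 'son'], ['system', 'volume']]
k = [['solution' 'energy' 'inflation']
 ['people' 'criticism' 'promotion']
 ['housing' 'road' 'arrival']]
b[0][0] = 'player'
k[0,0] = 'solution'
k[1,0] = 'people'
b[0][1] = 'city'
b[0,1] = 'city'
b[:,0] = ['player', 'wealth', 'medicine']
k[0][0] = 'solution'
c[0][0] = 'tooth'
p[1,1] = 'son'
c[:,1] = ['significance', 'management', 'distribution']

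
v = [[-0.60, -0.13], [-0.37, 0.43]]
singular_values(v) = [0.72, 0.43]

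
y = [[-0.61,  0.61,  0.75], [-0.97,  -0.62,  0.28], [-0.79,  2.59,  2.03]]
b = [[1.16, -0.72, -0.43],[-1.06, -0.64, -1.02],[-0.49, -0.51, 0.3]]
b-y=[[1.77, -1.33, -1.18], [-0.09, -0.02, -1.30], [0.30, -3.1, -1.73]]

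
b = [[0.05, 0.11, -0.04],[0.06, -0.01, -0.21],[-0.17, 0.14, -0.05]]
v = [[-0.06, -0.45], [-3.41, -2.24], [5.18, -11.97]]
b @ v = [[-0.59,  0.21], [-1.06,  2.51], [-0.73,  0.36]]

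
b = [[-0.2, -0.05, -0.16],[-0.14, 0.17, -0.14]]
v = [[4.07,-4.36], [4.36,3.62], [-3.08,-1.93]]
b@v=[[-0.54, 1.0], [0.60, 1.5]]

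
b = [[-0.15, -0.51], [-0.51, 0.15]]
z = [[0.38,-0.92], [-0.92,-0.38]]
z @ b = [[0.41, -0.33], [0.33, 0.41]]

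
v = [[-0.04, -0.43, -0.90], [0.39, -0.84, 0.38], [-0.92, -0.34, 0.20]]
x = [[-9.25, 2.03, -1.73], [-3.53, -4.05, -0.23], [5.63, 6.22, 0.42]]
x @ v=[[2.75, 2.86, 8.75], [-1.23, 5.0, 1.59], [1.81, -7.79, -2.62]]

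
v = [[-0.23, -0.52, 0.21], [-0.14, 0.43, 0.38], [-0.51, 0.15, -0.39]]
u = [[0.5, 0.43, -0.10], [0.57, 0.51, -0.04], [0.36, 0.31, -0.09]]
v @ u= [[-0.34, -0.30, 0.02], [0.31, 0.28, -0.04], [-0.31, -0.26, 0.08]]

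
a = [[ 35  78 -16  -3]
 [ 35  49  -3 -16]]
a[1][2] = -3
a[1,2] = -3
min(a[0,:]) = -16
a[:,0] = [35, 35]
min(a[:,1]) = 49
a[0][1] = 78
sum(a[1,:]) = 65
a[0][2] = -16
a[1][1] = 49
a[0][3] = -3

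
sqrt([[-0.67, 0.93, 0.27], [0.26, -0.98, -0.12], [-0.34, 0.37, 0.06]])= [[0.00+0.81j, 0.00-0.55j, -0.23j],[0.00-0.16j, 0.00+0.95j, 0.07j],[0.00+0.32j, 0.00-0.17j, 0.17j]]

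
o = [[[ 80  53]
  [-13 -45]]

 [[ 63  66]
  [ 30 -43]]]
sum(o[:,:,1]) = 31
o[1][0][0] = 63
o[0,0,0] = 80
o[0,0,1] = 53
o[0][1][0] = -13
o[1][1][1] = -43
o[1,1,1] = -43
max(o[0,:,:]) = 80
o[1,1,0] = 30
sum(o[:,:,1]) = 31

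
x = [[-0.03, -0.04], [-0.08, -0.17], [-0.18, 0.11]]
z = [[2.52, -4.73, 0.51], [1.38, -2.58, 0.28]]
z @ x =[[0.21,  0.76], [0.11,  0.41]]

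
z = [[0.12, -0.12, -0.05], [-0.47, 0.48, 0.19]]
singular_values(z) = [0.72, 0.0]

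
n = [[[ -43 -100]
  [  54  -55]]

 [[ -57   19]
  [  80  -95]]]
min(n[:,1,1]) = -95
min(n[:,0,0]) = -57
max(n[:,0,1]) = 19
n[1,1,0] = 80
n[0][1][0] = 54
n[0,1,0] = 54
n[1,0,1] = 19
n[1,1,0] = 80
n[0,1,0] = 54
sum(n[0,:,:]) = -144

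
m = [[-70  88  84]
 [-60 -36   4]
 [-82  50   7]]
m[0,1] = 88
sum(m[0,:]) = 102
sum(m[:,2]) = 95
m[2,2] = 7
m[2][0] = -82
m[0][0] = -70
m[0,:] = [-70, 88, 84]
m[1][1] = -36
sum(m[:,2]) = 95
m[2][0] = -82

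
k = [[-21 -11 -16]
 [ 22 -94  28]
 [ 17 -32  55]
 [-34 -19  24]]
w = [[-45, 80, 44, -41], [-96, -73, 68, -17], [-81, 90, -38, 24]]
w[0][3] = -41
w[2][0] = -81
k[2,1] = -32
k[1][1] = -94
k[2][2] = 55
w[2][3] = 24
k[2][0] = 17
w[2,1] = 90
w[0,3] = -41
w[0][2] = 44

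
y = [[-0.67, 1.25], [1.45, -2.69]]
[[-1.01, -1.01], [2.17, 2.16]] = y@[[0.96, -0.29], [-0.29, -0.96]]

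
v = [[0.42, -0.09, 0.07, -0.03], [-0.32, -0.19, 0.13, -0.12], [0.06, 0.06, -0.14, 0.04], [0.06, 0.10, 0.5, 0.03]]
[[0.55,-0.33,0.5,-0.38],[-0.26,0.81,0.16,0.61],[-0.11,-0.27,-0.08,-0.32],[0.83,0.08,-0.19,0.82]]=v@[[1.17, -1.16, 0.72, -1.22], [0.55, -0.71, -2.40, -0.27], [1.43, 0.56, -0.02, 1.81], [-0.31, -1.89, 0.55, 0.55]]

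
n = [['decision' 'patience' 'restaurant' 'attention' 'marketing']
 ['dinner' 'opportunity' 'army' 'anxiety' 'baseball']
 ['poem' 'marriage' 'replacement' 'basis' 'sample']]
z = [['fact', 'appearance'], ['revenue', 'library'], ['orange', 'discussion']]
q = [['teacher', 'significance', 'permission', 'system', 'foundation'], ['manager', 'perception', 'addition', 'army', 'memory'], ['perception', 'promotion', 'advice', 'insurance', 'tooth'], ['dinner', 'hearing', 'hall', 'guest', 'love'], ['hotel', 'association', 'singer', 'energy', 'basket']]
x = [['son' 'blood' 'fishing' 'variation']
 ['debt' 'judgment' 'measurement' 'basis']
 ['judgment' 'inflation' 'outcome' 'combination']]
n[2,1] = 'marriage'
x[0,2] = 'fishing'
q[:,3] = ['system', 'army', 'insurance', 'guest', 'energy']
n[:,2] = ['restaurant', 'army', 'replacement']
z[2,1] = 'discussion'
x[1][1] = 'judgment'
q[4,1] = 'association'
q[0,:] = ['teacher', 'significance', 'permission', 'system', 'foundation']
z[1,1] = 'library'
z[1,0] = 'revenue'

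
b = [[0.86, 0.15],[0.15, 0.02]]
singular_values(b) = [0.89, 0.01]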